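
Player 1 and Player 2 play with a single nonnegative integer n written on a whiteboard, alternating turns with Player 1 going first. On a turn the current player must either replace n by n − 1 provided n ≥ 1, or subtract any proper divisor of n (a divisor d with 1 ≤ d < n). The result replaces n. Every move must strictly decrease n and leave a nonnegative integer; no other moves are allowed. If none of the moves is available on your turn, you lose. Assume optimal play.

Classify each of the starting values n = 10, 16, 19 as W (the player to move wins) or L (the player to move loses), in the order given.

Compute win/loss labels from the base case upward. A position with no move is L. Any other position is W if it can reach an L in one move, else L.
n=0: no move → L
n=1: reaches L-position 0 → W
n=2: only reaches 1(W), which is W → L
n=3: reaches L-position 2 → W
n=4: reaches L-position 2 → W
n=5: only reaches 4(W), which is W → L
n=6: reaches L-position 5 → W
n=7: only reaches 6(W), which is W → L
n=8: reaches L-position 7 → W
n=9: only reaches 6(W), 8(W), all W → L
n=10: reaches L-position 5 → W
n=11: only reaches 10(W), which is W → L
n=12: reaches L-position 9 → W
n=13: only reaches 12(W), which is W → L
n=14: reaches L-position 7 → W
n=15: only reaches 10(W), 12(W), 14(W), all W → L
n=16: reaches L-position 15 → W
n=17: only reaches 16(W), which is W → L
n=18: reaches L-position 9 → W
n=19: only reaches 18(W), which is W → L

10: W, 16: W, 19: L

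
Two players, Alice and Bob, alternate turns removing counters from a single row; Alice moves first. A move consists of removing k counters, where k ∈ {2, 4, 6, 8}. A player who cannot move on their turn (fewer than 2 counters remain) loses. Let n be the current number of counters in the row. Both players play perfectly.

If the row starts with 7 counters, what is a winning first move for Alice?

Classify positions by backward induction: terminal positions (no move available) are L. From any other position, the mover wins iff some move reaches an L.
n=0: no move → L
n=1: no move → L
n=2: reaches L-position 0 → W
n=3: reaches L-position 1 → W
n=4: reaches L-position 0 → W
n=5: reaches L-position 1 → W
n=6: reaches L-position 0 → W
n=7: reaches L-position 1 → W
From 7, the L positions reachable in one move are: 1.

Remove 6, leaving 1.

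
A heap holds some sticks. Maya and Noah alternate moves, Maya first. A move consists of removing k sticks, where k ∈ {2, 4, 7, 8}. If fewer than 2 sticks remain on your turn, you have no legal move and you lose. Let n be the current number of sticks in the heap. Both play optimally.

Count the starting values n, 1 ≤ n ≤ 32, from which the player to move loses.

8

Label each position W (a win for the player to move) or L (a loss). A position with no legal move is L; any other position is W exactly when some move reaches an L, and L when every move reaches a W.
n=0: no move → L
n=1: no move → L
n=2: →0(L), so W
n=3: →1(L), so W
n=4: →0(L), so W
n=5: →1(L), so W
n=6: →4(W), 2(W) — all W, so L
n=7: →0(L), so W
n=8: →6(L), so W
n=9: →1(L), so W
n=10: →6(L), so W
n=11: →9(W), 7(W), 4(W), 3(W) — all W, so L
n=12: →10(W), 8(W), 5(W), 4(W) — all W, so L
n=13: →11(L), so W
n=14: →12(L), so W
n=15: →11(L), so W
n=16: →12(L), so W
n=17: →15(W), 13(W), 10(W), 9(W) — all W, so L
n=18: →11(L), so W
n=19: →17(L), so W
n=20: →12(L), so W
n=21: →17(L), so W
n=22: →20(W), 18(W), 15(W), 14(W) — all W, so L
n=23: →21(W), 19(W), 16(W), 15(W) — all W, so L
n=24: →22(L), so W
n=25: →23(L), so W
n=26: →22(L), so W
n=27: →23(L), so W
n=28: →26(W), 24(W), 21(W), 20(W) — all W, so L
n=29: →22(L), so W
n=30: →28(L), so W
n=31: →23(L), so W
n=32: →28(L), so W
L entries with 1 ≤ n ≤ 32 (n=0 is outside the asked range and is not counted): n = 1, 6, 11, 12, 17, 22, 23, 28; that makes 8.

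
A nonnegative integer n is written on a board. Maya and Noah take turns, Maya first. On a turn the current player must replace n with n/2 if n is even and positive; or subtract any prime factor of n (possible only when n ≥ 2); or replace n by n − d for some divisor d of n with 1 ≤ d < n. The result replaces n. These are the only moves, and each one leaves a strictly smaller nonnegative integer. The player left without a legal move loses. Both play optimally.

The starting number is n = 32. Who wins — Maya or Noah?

Noah wins.

Build the W/L table. Terminal = L. A non-terminal position is W if it has a move to some L; otherwise it is L.
n=0: no move → L
n=1: no move → L
n=2: W (go to 0, an L position)
n=3: W (go to 0, an L position)
n=4: L (options 2(W), 3(W) are all W)
n=5: W (go to 0, an L position)
n=6: W (go to 4, an L position)
n=7: W (go to 0, an L position)
n=8: W (go to 4, an L position)
n=9: L (options 6(W), 8(W) are all W)
n=10: W (go to 9, an L position)
n=11: W (go to 0, an L position)
n=12: W (go to 9, an L position)
n=13: W (go to 0, an L position)
n=14: L (options 7(W), 12(W), 13(W) are all W)
n=15: W (go to 14, an L position)
n=16: W (go to 14, an L position)
n=17: W (go to 0, an L position)
n=18: W (go to 9, an L position)
n=19: W (go to 0, an L position)
n=20: L (options 10(W), 15(W), 16(W), 18(W), 19(W) are all W)
n=21: W (go to 14, an L position)
n=22: W (go to 20, an L position)
n=23: W (go to 0, an L position)
n=24: W (go to 20, an L position)
n=25: W (go to 20, an L position)
n=26: L (options 13(W), 24(W), 25(W) are all W)
n=27: W (go to 26, an L position)
n=28: W (go to 14, an L position)
n=29: W (go to 0, an L position)
n=30: W (go to 20, an L position)
n=31: W (go to 0, an L position)
n=32: L (options 16(W), 24(W), 28(W), 30(W), 31(W) are all W)
Every move from 32 reaches a W position, so the mover loses.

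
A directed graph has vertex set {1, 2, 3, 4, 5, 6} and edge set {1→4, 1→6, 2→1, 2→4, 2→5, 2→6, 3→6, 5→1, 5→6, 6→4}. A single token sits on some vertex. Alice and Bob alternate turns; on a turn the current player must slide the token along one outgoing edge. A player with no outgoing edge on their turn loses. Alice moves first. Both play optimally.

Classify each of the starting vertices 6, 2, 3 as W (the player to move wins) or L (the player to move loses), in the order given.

Build the W/L table. Terminal = L. A non-terminal position is W if it has a move to some L; otherwise it is L.
Every edge goes from a vertex to one that appears earlier in the order 4, 6, 1, 5, 2, 3, so processing vertices in that order labels each vertex after all of its successors.
4: no outgoing edge → L
6: W (go to 4, an L position)
1: W (go to 4, an L position)
5: L (options 1(W), 6(W) are all W)
2: W (go to 5, an L position)
3: L (sole option 6(W) is W)

6: W, 2: W, 3: L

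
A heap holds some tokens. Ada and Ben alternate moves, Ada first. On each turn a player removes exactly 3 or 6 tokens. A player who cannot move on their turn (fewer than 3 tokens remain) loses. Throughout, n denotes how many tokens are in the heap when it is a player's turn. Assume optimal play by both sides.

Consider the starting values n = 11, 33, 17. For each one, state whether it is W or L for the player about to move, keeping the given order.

Positions with no move are L. A position that does have a move is losing for the player to move precisely when every available move leads to a winning position for the opponent. Fill in the labels:
n=0: no move → L
n=1: no move → L
n=2: no move → L
n=3: W (go to 0, an L position)
n=4: W (go to 1, an L position)
n=5: W (go to 2, an L position)
n=6: W (go to 0, an L position)
n=7: W (go to 1, an L position)
n=8: W (go to 2, an L position)
n=9: L (options 6(W), 3(W) are all W)
n=10: L (options 7(W), 4(W) are all W)
n=11: L (options 8(W), 5(W) are all W)
n=12: W (go to 9, an L position)
n=13: W (go to 10, an L position)
n=14: W (go to 11, an L position)
n=15: W (go to 9, an L position)
n=16: W (go to 10, an L position)
n=17: W (go to 11, an L position)
n=18: L (options 15(W), 12(W) are all W)
n=19: L (options 16(W), 13(W) are all W)
n=20: L (options 17(W), 14(W) are all W)
n=21: W (go to 18, an L position)
n=22: W (go to 19, an L position)
n=23: W (go to 20, an L position)
n=24: W (go to 18, an L position)
n=25: W (go to 19, an L position)
n=26: W (go to 20, an L position)
n=27: L (options 24(W), 21(W) are all W)
n=28: L (options 25(W), 22(W) are all W)
n=29: L (options 26(W), 23(W) are all W)
n=30: W (go to 27, an L position)
n=31: W (go to 28, an L position)
n=32: W (go to 29, an L position)
n=33: W (go to 27, an L position)

11: L, 33: W, 17: W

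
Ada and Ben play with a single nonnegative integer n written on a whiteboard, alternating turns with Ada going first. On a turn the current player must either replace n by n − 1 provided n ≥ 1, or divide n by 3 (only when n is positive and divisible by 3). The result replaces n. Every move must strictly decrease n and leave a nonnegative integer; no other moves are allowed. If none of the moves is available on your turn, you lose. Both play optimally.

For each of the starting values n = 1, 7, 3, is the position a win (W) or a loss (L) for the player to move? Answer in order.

Use the standard recursion: the mover loses at a terminal position; elsewhere, the mover wins exactly when some move hands the opponent an L position.
n=0: no move → L
n=1: →0(L), so W
n=2: →1(W) only, which is W, so L
n=3: →2(L), so W
n=4: →3(W) only, which is W, so L
n=5: →4(L), so W
n=6: →2(L), so W
n=7: →6(W) only, which is W, so L

1: W, 7: L, 3: W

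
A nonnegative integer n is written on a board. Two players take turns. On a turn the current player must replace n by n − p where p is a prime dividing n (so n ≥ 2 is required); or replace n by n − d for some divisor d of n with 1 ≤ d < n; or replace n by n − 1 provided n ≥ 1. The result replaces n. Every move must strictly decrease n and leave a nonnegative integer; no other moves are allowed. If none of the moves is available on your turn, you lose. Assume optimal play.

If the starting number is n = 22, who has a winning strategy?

Positions with no move are L. A position that does have a move is losing for the player to move precisely when every available move leads to a winning position for the opponent. Fill in the labels:
n=0: no move → L
n=1: →0(L), so W
n=2: →0(L), so W
n=3: →0(L), so W
n=4: →2(W), 3(W) — all W, so L
n=5: →0(L), so W
n=6: →4(L), so W
n=7: →0(L), so W
n=8: →4(L), so W
n=9: →6(W), 8(W) — all W, so L
n=10: →9(L), so W
n=11: →0(L), so W
n=12: →9(L), so W
n=13: →0(L), so W
n=14: →7(W), 12(W), 13(W) — all W, so L
n=15: →14(L), so W
n=16: →14(L), so W
n=17: →0(L), so W
n=18: →9(L), so W
n=19: →0(L), so W
n=20: →10(W), 15(W), 16(W), 18(W), 19(W) — all W, so L
n=21: →14(L), so W
n=22: →20(L), so W
The starting position 22 is W: the player to move should move to 20, handing over an L position.

The first player wins.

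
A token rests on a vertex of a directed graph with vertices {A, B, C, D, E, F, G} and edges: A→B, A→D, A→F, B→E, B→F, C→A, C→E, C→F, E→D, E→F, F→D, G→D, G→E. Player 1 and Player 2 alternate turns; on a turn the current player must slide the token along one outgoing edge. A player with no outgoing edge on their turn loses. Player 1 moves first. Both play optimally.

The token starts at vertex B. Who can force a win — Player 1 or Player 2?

Player 2 wins.

Positions with no move are L. A position that does have a move is losing for the player to move precisely when every available move leads to a winning position for the opponent. Fill in the labels:
Every edge goes from a vertex to one that appears earlier in the order D, F, E, B, A, C, G, so processing vertices in that order labels each vertex after all of its successors.
D: no outgoing edge → L
F: can move to D, which is L ⇒ W
E: can move to D, which is L ⇒ W
B: moves to E(W), F(W); every one is W ⇒ L
A: can move to B, which is L ⇒ W
C: moves to A(W), E(W), F(W); every one is W ⇒ L
G: can move to D, which is L ⇒ W
The starting position B is L: whatever Player 1 does, the opponent receives a W position.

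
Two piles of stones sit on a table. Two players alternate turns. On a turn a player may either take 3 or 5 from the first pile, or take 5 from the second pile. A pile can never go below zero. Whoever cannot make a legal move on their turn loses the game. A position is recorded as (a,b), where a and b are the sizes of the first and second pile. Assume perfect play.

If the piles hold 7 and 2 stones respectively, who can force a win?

The first player wins.

Build the W/L table. Terminal = L. A non-terminal position is W if it has a move to some L; otherwise it is L.
No move ever increases a pile, so every position that can arise here has a ≤ 7 and b ≤ 2; it is enough to label the cells with 0 ≤ a ≤ 7 and 0 ≤ b ≤ 2.
Every move lowers a or b (never raises either), so fill the grid row by row in increasing a, and left to right within a row: each cell's successors are then already labelled.
      b=0  b=1  b=2
a=0:    L    L    L
a=1:    L    L    L
a=2:    L    L    L
a=3:    W    W    W
a=4:    W    W    W
a=5:    W    W    W
a=6:    W    W    W
a=7:    W    W    W
Cells with no legal move (terminal, hence L): (0,0), (0,1), (0,2), (1,0), (1,1), (1,2), (2,0), (2,1), (2,2).
Every other cell has at least one move into one of the L cells above, so it is W.
The starting position (7,2) is W: the player to move should move to (2,2), handing over an L position.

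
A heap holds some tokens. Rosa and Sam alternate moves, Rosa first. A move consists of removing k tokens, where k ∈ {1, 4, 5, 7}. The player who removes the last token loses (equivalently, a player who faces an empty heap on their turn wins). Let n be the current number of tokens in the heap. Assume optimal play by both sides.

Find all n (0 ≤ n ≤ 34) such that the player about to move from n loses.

Classify positions by backward induction: terminal positions (no move available) are W. From any other position, the mover wins iff some move reaches an L.
n=0: no move; the opponent has just taken the last token and therefore loses → W
n=1: the only move is to 0(W), a W ⇒ L
n=2: can move to 1, which is L ⇒ W
n=3: the only move is to 2(W), a W ⇒ L
n=4: can move to 3, which is L ⇒ W
n=5: can move to 1, which is L ⇒ W
n=6: can move to 1, which is L ⇒ W
n=7: can move to 3, which is L ⇒ W
n=8: can move to 3, which is L ⇒ W
n=9: moves to 8(W), 5(W), 4(W), 2(W); every one is W ⇒ L
n=10: can move to 9, which is L ⇒ W
n=11: moves to 10(W), 7(W), 6(W), 4(W); every one is W ⇒ L
n=12: can move to 11, which is L ⇒ W
n=13: can move to 9, which is L ⇒ W
n=14: can move to 9, which is L ⇒ W
n=15: can move to 11, which is L ⇒ W
n=16: can move to 11, which is L ⇒ W
n=17: moves to 16(W), 13(W), 12(W), 10(W); every one is W ⇒ L
n=18: can move to 17, which is L ⇒ W
n=19: moves to 18(W), 15(W), 14(W), 12(W); every one is W ⇒ L
n=20: can move to 19, which is L ⇒ W
n=21: can move to 17, which is L ⇒ W
n=22: can move to 17, which is L ⇒ W
n=23: can move to 19, which is L ⇒ W
n=24: can move to 19, which is L ⇒ W
n=25: moves to 24(W), 21(W), 20(W), 18(W); every one is W ⇒ L
n=26: can move to 25, which is L ⇒ W
n=27: moves to 26(W), 23(W), 22(W), 20(W); every one is W ⇒ L
n=28: can move to 27, which is L ⇒ W
n=29: can move to 25, which is L ⇒ W
n=30: can move to 25, which is L ⇒ W
n=31: can move to 27, which is L ⇒ W
n=32: can move to 27, which is L ⇒ W
n=33: moves to 32(W), 29(W), 28(W), 26(W); every one is W ⇒ L
n=34: can move to 33, which is L ⇒ W
Reading off the rows marked L gives the requested list; there are 9 such values of n.

1, 3, 9, 11, 17, 19, 25, 27, 33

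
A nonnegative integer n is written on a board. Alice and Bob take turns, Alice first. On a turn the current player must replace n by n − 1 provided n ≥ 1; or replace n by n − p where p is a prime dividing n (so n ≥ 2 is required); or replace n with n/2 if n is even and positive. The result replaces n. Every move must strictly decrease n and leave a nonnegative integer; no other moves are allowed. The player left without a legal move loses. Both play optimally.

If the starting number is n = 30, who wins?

Bob wins.

Positions with no move are L. A position that does have a move is losing for the player to move precisely when every available move leads to a winning position for the opponent. Fill in the labels:
n=0: no move → L
n=1: reaches L-position 0 → W
n=2: reaches L-position 0 → W
n=3: reaches L-position 0 → W
n=4: only reaches 2(W), 3(W), all W → L
n=5: reaches L-position 0 → W
n=6: reaches L-position 4 → W
n=7: reaches L-position 0 → W
n=8: reaches L-position 4 → W
n=9: only reaches 6(W), 8(W), all W → L
n=10: reaches L-position 9 → W
n=11: reaches L-position 0 → W
n=12: reaches L-position 9 → W
n=13: reaches L-position 0 → W
n=14: only reaches 7(W), 12(W), 13(W), all W → L
n=15: reaches L-position 14 → W
n=16: reaches L-position 14 → W
n=17: reaches L-position 0 → W
n=18: reaches L-position 9 → W
n=19: reaches L-position 0 → W
n=20: only reaches 10(W), 15(W), 18(W), 19(W), all W → L
n=21: reaches L-position 14 → W
n=22: reaches L-position 20 → W
n=23: reaches L-position 0 → W
n=24: only reaches 12(W), 21(W), 22(W), 23(W), all W → L
n=25: reaches L-position 20 → W
n=26: reaches L-position 24 → W
n=27: reaches L-position 24 → W
n=28: reaches L-position 14 → W
n=29: reaches L-position 0 → W
n=30: only reaches 15(W), 25(W), 27(W), 28(W), 29(W), all W → L
The starting position 30 is L: whatever Alice does, the opponent receives a W position.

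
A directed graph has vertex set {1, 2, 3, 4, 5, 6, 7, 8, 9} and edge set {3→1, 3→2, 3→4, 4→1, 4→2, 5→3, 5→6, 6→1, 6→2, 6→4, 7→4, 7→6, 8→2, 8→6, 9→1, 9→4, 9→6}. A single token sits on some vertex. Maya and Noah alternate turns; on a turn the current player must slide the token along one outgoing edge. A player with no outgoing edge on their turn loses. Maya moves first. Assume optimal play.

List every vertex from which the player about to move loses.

Classify positions by backward induction: terminal positions (no move available) are L. From any other position, the mover wins iff some move reaches an L.
Every edge goes from a vertex to one that appears earlier in the order 2, 1, 4, 6, 9, 3, 5, 7, 8, so processing vertices in that order labels each vertex after all of its successors.
2: no outgoing edge → L
1: no outgoing edge → L
4: →1(L), so W
6: →1(L), so W
9: →1(L), so W
3: →1(L), so W
5: →3(W), 6(W) — all W, so L
7: →6(W), 4(W) — all W, so L
8: →2(L), so W
Reading off the rows marked L gives the requested list; there are 4 such vertices.

1, 2, 5, 7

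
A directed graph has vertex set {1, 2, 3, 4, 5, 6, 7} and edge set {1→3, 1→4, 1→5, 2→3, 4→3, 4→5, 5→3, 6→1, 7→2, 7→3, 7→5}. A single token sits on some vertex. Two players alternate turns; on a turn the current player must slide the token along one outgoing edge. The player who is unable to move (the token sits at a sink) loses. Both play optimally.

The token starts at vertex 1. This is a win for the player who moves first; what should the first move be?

Compute win/loss labels from the base case upward. A position with no move is L. Any other position is W if it can reach an L in one move, else L.
Every edge goes from a vertex to one that appears earlier in the order 3, 5, 4, 2, 1, 6, 7, so processing vertices in that order labels each vertex after all of its successors.
3: no outgoing edge → L
5: →3(L), so W
4: →3(L), so W
2: →3(L), so W
1: →3(L), so W
6: →1(W) only, which is W, so L
7: →3(L), so W
From 1, the L positions reachable in one move are: 3.

Move to 3.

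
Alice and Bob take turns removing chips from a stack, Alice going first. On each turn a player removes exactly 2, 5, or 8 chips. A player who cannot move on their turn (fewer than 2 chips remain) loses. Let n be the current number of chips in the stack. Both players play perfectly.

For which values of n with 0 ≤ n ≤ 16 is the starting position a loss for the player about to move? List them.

0, 1, 4, 7, 10, 11, 14

Compute win/loss labels from the base case upward. A position with no move is L. Any other position is W if it can reach an L in one move, else L.
n=0: no move → L
n=1: no move → L
n=2: reaches L-position 0 → W
n=3: reaches L-position 1 → W
n=4: only reaches 2(W), which is W → L
n=5: reaches L-position 0 → W
n=6: reaches L-position 4 → W
n=7: only reaches 5(W), 2(W), all W → L
n=8: reaches L-position 0 → W
n=9: reaches L-position 7 → W
n=10: only reaches 8(W), 5(W), 2(W), all W → L
n=11: only reaches 9(W), 6(W), 3(W), all W → L
n=12: reaches L-position 10 → W
n=13: reaches L-position 11 → W
n=14: only reaches 12(W), 9(W), 6(W), all W → L
n=15: reaches L-position 10 → W
n=16: reaches L-position 14 → W
The losing starting values of n are exactly the entries labelled L in this table (7 of them).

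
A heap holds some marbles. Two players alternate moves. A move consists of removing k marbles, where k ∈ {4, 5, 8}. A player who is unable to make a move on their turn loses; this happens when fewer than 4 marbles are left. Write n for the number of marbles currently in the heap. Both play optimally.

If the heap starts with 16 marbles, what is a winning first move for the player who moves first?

Remove 4, leaving 12.

Label each position W (a win for the player to move) or L (a loss). A position with no legal move is L; any other position is W exactly when some move reaches an L, and L when every move reaches a W.
n=0: no move → L
n=1: no move → L
n=2: no move → L
n=3: no move → L
n=4: reaches L-position 0 → W
n=5: reaches L-position 1 → W
n=6: reaches L-position 2 → W
n=7: reaches L-position 3 → W
n=8: reaches L-position 3 → W
n=9: reaches L-position 1 → W
n=10: reaches L-position 2 → W
n=11: reaches L-position 3 → W
n=12: only reaches 8(W), 7(W), 4(W), all W → L
n=13: only reaches 9(W), 8(W), 5(W), all W → L
n=14: only reaches 10(W), 9(W), 6(W), all W → L
n=15: only reaches 11(W), 10(W), 7(W), all W → L
n=16: reaches L-position 12 → W
From 16, the L positions reachable in one move are: 12.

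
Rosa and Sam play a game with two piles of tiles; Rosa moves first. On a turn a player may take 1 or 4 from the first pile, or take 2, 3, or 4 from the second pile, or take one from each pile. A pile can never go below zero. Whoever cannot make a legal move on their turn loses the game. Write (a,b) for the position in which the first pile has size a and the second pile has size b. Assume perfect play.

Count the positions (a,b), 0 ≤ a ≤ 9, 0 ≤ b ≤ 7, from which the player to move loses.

26

Classify positions by backward induction: terminal positions (no move available) are L. From any other position, the mover wins iff some move reaches an L.
Every move lowers a or b (never raises either), so fill the grid row by row in increasing a, and left to right within a row: each cell's successors are then already labelled.
      b=0  b=1  b=2  b=3  b=4  b=5  b=6  b=7
a=0:    L    L    W    W    W    W    L    L
a=1:    W    W    W    L    L    W    W    W
a=2:    L    L    W    W    W    W    L    L
a=3:    W    W    W    L    L    W    W    W
a=4:    W    W    L    W    W    W    W    W
a=5:    L    L    W    W    W    W    L    L
a=6:    W    W    W    L    L    W    W    W
a=7:    L    L    W    W    W    W    L    L
a=8:    W    W    W    L    L    W    W    W
a=9:    W    W    L    W    W    W    W    W
Cells with no legal move (terminal, hence L): (0,0), (0,1).
The remaining L cells, each justified by listing all of its moves:
(0,6): →(0,4)(W), (0,3)(W), (0,2)(W) — all W, so L
(0,7): →(0,5)(W), (0,4)(W), (0,3)(W) — all W, so L
(1,3): →(0,3)(W), (1,1)(W), (1,0)(W), (0,2)(W) — all W, so L
(1,4): →(0,4)(W), (1,2)(W), (1,1)(W), (1,0)(W), (0,3)(W) — all W, so L
(2,0): →(1,0)(W) only, which is W, so L
(2,1): →(1,1)(W), (1,0)(W) — all W, so L
(2,6): →(1,6)(W), (2,4)(W), (2,3)(W), (2,2)(W), (1,5)(W) — all W, so L
(2,7): →(1,7)(W), (2,5)(W), (2,4)(W), (2,3)(W), (1,6)(W) — all W, so L
(3,3): →(2,3)(W), (3,1)(W), (3,0)(W), (2,2)(W) — all W, so L
(3,4): →(2,4)(W), (3,2)(W), (3,1)(W), (3,0)(W), (2,3)(W) — all W, so L
(4,2): →(3,2)(W), (0,2)(W), (4,0)(W), (3,1)(W) — all W, so L
(5,0): →(4,0)(W), (1,0)(W) — all W, so L
(5,1): →(4,1)(W), (1,1)(W), (4,0)(W) — all W, so L
(5,6): →(4,6)(W), (1,6)(W), (5,4)(W), (5,3)(W), (5,2)(W), (4,5)(W) — all W, so L
(5,7): →(4,7)(W), (1,7)(W), (5,5)(W), (5,4)(W), (5,3)(W), (4,6)(W) — all W, so L
(6,3): →(5,3)(W), (2,3)(W), (6,1)(W), (6,0)(W), (5,2)(W) — all W, so L
(6,4): →(5,4)(W), (2,4)(W), (6,2)(W), (6,1)(W), (6,0)(W), (5,3)(W) — all W, so L
(7,0): →(6,0)(W), (3,0)(W) — all W, so L
(7,1): →(6,1)(W), (3,1)(W), (6,0)(W) — all W, so L
(7,6): →(6,6)(W), (3,6)(W), (7,4)(W), (7,3)(W), (7,2)(W), (6,5)(W) — all W, so L
(7,7): →(6,7)(W), (3,7)(W), (7,5)(W), (7,4)(W), (7,3)(W), (6,6)(W) — all W, so L
(8,3): →(7,3)(W), (4,3)(W), (8,1)(W), (8,0)(W), (7,2)(W) — all W, so L
(8,4): →(7,4)(W), (4,4)(W), (8,2)(W), (8,1)(W), (8,0)(W), (7,3)(W) — all W, so L
(9,2): →(8,2)(W), (5,2)(W), (9,0)(W), (8,1)(W) — all W, so L
Every other cell has at least one move into one of the L cells above, so it is W.
L cells per row: a=0: 4, a=1: 2, a=2: 4, a=3: 2, a=4: 1, a=5: 4, a=6: 2, a=7: 4, a=8: 2, a=9: 1; total 26.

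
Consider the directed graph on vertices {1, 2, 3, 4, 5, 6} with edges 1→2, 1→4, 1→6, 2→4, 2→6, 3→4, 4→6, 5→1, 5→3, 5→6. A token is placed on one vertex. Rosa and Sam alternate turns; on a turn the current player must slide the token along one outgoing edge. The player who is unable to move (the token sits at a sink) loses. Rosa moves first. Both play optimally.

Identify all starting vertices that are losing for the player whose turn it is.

3, 6

Use the standard recursion: the mover loses at a terminal position; elsewhere, the mover wins exactly when some move hands the opponent an L position.
Every edge goes from a vertex to one that appears earlier in the order 6, 4, 2, 1, 3, 5, so processing vertices in that order labels each vertex after all of its successors.
6: no outgoing edge → L
4: W (go to 6, an L position)
2: W (go to 6, an L position)
1: W (go to 6, an L position)
3: L (sole option 4(W) is W)
5: W (go to 3, an L position)
The losing starting vertices are exactly the entries labelled L in this table (2 of them).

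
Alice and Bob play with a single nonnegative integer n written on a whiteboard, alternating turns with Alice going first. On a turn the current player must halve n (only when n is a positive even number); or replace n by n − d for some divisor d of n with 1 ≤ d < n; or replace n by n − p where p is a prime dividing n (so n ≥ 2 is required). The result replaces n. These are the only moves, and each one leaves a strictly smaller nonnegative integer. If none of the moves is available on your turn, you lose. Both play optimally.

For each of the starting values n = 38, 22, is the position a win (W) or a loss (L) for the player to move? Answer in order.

38: L, 22: W

Build the W/L table. Terminal = L. A non-terminal position is W if it has a move to some L; otherwise it is L.
n=0: no move → L
n=1: no move → L
n=2: reaches L-position 0 → W
n=3: reaches L-position 0 → W
n=4: only reaches 2(W), 3(W), all W → L
n=5: reaches L-position 0 → W
n=6: reaches L-position 4 → W
n=7: reaches L-position 0 → W
n=8: reaches L-position 4 → W
n=9: only reaches 6(W), 8(W), all W → L
n=10: reaches L-position 9 → W
n=11: reaches L-position 0 → W
n=12: reaches L-position 9 → W
n=13: reaches L-position 0 → W
n=14: only reaches 7(W), 12(W), 13(W), all W → L
n=15: reaches L-position 14 → W
n=16: reaches L-position 14 → W
n=17: reaches L-position 0 → W
n=18: reaches L-position 9 → W
n=19: reaches L-position 0 → W
n=20: only reaches 10(W), 15(W), 16(W), 18(W), 19(W), all W → L
n=21: reaches L-position 14 → W
n=22: reaches L-position 20 → W
n=23: reaches L-position 0 → W
n=24: reaches L-position 20 → W
n=25: reaches L-position 20 → W
n=26: only reaches 13(W), 24(W), 25(W), all W → L
n=27: reaches L-position 26 → W
n=28: reaches L-position 14 → W
n=29: reaches L-position 0 → W
n=30: reaches L-position 20 → W
n=31: reaches L-position 0 → W
n=32: only reaches 16(W), 24(W), 28(W), 30(W), 31(W), all W → L
n=33: reaches L-position 32 → W
n=34: reaches L-position 32 → W
n=35: only reaches 28(W), 30(W), 34(W), all W → L
n=36: reaches L-position 32 → W
n=37: reaches L-position 0 → W
n=38: only reaches 19(W), 36(W), 37(W), all W → L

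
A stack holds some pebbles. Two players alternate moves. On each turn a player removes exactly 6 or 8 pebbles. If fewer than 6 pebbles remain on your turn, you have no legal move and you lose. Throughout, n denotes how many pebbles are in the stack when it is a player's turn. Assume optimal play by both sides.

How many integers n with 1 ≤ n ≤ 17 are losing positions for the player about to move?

9

Work bottom-up. With no move the player to move loses. Otherwise the position is W if at least one move leads to an L position for the opponent, and L if every move leads to a W.
n=0: no move → L
n=1: no move → L
n=2: no move → L
n=3: no move → L
n=4: no move → L
n=5: no move → L
n=6: reaches L-position 0 → W
n=7: reaches L-position 1 → W
n=8: reaches L-position 2 → W
n=9: reaches L-position 3 → W
n=10: reaches L-position 4 → W
n=11: reaches L-position 5 → W
n=12: reaches L-position 4 → W
n=13: reaches L-position 5 → W
n=14: only reaches 8(W), 6(W), all W → L
n=15: only reaches 9(W), 7(W), all W → L
n=16: only reaches 10(W), 8(W), all W → L
n=17: only reaches 11(W), 9(W), all W → L
L entries with 1 ≤ n ≤ 17 (n=0 is outside the asked range and is not counted): n = 1, 2, 3, 4, 5, 14, 15, 16, 17; that makes 9.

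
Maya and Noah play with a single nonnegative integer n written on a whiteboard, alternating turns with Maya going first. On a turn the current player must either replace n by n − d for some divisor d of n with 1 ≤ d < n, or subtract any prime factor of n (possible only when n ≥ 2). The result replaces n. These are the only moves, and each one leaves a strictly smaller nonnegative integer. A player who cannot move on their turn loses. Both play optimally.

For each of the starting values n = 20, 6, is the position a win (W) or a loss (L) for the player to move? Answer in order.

Positions with no move are L. A position that does have a move is losing for the player to move precisely when every available move leads to a winning position for the opponent. Fill in the labels:
n=0: no move → L
n=1: no move → L
n=2: reaches L-position 0 → W
n=3: reaches L-position 0 → W
n=4: only reaches 2(W), 3(W), all W → L
n=5: reaches L-position 0 → W
n=6: reaches L-position 4 → W
n=7: reaches L-position 0 → W
n=8: reaches L-position 4 → W
n=9: only reaches 6(W), 8(W), all W → L
n=10: reaches L-position 9 → W
n=11: reaches L-position 0 → W
n=12: reaches L-position 9 → W
n=13: reaches L-position 0 → W
n=14: only reaches 7(W), 12(W), 13(W), all W → L
n=15: reaches L-position 14 → W
n=16: reaches L-position 14 → W
n=17: reaches L-position 0 → W
n=18: reaches L-position 9 → W
n=19: reaches L-position 0 → W
n=20: only reaches 10(W), 15(W), 16(W), 18(W), 19(W), all W → L

20: L, 6: W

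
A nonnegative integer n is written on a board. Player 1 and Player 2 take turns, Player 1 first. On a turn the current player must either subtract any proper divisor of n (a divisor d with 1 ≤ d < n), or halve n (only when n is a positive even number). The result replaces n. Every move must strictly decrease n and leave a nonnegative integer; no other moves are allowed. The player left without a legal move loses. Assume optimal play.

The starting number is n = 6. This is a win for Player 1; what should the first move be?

Label each position W (a win for the player to move) or L (a loss). A position with no legal move is L; any other position is W exactly when some move reaches an L, and L when every move reaches a W.
n=0: no move → L
n=1: no move → L
n=2: →1(L), so W
n=3: →2(W) only, which is W, so L
n=4: →3(L), so W
n=5: →4(W) only, which is W, so L
n=6: →3(L), so W
From 6, the L positions reachable in one move are: 3, 5. Any move reaching one of these is winning.

Move to 3.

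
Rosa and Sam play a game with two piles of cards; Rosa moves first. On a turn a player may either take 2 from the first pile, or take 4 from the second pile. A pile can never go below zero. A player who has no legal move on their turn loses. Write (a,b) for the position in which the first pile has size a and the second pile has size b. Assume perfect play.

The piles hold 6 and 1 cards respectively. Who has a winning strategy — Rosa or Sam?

Positions with no move are L. A position that does have a move is losing for the player to move precisely when every available move leads to a winning position for the opponent. Fill in the labels:
No move ever increases a pile, so every position that can arise here has a ≤ 6 and b ≤ 1; it is enough to label the cells with 0 ≤ a ≤ 6 and 0 ≤ b ≤ 1.
Every move lowers a or b (never raises either), so fill the grid row by row in increasing a, and left to right within a row: each cell's successors are then already labelled.
      b=0  b=1
a=0:    L    L
a=1:    L    L
a=2:    W    W
a=3:    W    W
a=4:    L    L
a=5:    L    L
a=6:    W    W
Cells with no legal move (terminal, hence L): (0,0), (0,1), (1,0), (1,1).
The remaining L cells, each justified by listing all of its moves:
(4,0): L (sole option (2,0)(W) is W)
(4,1): L (sole option (2,1)(W) is W)
(5,0): L (sole option (3,0)(W) is W)
(5,1): L (sole option (3,1)(W) is W)
Every other cell has at least one move into one of the L cells above, so it is W.
From (6,1) Rosa can move to (4,1), reaching an L position.

Rosa wins.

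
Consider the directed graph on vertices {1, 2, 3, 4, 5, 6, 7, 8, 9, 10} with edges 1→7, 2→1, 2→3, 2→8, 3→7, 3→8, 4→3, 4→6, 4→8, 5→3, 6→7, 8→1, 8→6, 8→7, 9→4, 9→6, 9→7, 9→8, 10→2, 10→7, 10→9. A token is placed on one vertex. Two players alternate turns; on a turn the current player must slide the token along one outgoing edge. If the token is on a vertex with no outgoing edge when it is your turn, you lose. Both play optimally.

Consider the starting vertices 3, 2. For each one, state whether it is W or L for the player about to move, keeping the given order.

Label each position W (a win for the player to move) or L (a loss). A position with no legal move is L; any other position is W exactly when some move reaches an L, and L when every move reaches a W.
Every edge goes from a vertex to one that appears earlier in the order 7, 1, 6, 8, 3, 4, 2, 9, 10, 5, so processing vertices in that order labels each vertex after all of its successors.
7: no outgoing edge → L
1: can move to 7, which is L ⇒ W
6: can move to 7, which is L ⇒ W
8: can move to 7, which is L ⇒ W
3: can move to 7, which is L ⇒ W
4: moves to 3(W), 8(W), 6(W); every one is W ⇒ L
2: moves to 3(W), 8(W), 1(W); every one is W ⇒ L
9: can move to 4, which is L ⇒ W
10: can move to 2, which is L ⇒ W
5: the only move is to 3(W), a W ⇒ L

3: W, 2: L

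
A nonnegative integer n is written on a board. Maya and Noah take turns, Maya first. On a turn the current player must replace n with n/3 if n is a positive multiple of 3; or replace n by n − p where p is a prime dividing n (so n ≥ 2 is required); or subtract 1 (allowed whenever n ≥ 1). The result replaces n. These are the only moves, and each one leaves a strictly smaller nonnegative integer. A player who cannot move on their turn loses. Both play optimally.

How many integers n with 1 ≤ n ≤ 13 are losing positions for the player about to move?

2

Use the standard recursion: the mover loses at a terminal position; elsewhere, the mover wins exactly when some move hands the opponent an L position.
n=0: no move → L
n=1: →0(L), so W
n=2: →0(L), so W
n=3: →0(L), so W
n=4: →2(W), 3(W) — all W, so L
n=5: →0(L), so W
n=6: →4(L), so W
n=7: →0(L), so W
n=8: →6(W), 7(W) — all W, so L
n=9: →8(L), so W
n=10: →8(L), so W
n=11: →0(L), so W
n=12: →4(L), so W
n=13: →0(L), so W
L entries with 1 ≤ n ≤ 13 (n=0 is outside the asked range and is not counted): n = 4, 8; that makes 2.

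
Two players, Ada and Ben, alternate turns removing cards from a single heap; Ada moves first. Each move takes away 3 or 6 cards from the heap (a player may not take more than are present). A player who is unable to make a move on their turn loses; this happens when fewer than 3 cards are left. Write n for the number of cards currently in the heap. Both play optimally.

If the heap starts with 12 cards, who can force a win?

Ada wins.

Compute win/loss labels from the base case upward. A position with no move is L. Any other position is W if it can reach an L in one move, else L.
n=0: no move → L
n=1: no move → L
n=2: no move → L
n=3: can move to 0, which is L ⇒ W
n=4: can move to 1, which is L ⇒ W
n=5: can move to 2, which is L ⇒ W
n=6: can move to 0, which is L ⇒ W
n=7: can move to 1, which is L ⇒ W
n=8: can move to 2, which is L ⇒ W
n=9: moves to 6(W), 3(W); every one is W ⇒ L
n=10: moves to 7(W), 4(W); every one is W ⇒ L
n=11: moves to 8(W), 5(W); every one is W ⇒ L
n=12: can move to 9, which is L ⇒ W
The starting position 12 is W: Ada should remove 3, leaving 9, handing over an L position.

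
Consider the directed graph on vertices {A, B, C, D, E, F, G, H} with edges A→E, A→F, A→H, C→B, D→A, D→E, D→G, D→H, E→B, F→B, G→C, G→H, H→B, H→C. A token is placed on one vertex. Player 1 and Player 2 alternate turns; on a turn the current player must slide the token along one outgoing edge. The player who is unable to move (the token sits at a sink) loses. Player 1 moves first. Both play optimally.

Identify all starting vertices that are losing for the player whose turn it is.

Label each position W (a win for the player to move) or L (a loss). A position with no legal move is L; any other position is W exactly when some move reaches an L, and L when every move reaches a W.
Every edge goes from a vertex to one that appears earlier in the order B, C, H, G, E, F, A, D, so processing vertices in that order labels each vertex after all of its successors.
B: no outgoing edge → L
C: →B(L), so W
H: →B(L), so W
G: →H(W), C(W) — all W, so L
E: →B(L), so W
F: →B(L), so W
A: →F(W), E(W), H(W) — all W, so L
D: →A(L), so W
Reading off the rows marked L gives the requested list; there are 3 such vertices.

A, B, G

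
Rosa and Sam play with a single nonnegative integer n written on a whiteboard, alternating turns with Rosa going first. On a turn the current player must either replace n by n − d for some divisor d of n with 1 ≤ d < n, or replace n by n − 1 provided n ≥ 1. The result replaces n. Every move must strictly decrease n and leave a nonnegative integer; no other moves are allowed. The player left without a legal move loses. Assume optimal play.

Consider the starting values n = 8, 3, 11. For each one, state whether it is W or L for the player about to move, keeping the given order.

Label each position W (a win for the player to move) or L (a loss). A position with no legal move is L; any other position is W exactly when some move reaches an L, and L when every move reaches a W.
n=0: no move → L
n=1: can move to 0, which is L ⇒ W
n=2: the only move is to 1(W), a W ⇒ L
n=3: can move to 2, which is L ⇒ W
n=4: can move to 2, which is L ⇒ W
n=5: the only move is to 4(W), a W ⇒ L
n=6: can move to 5, which is L ⇒ W
n=7: the only move is to 6(W), a W ⇒ L
n=8: can move to 7, which is L ⇒ W
n=9: moves to 6(W), 8(W); every one is W ⇒ L
n=10: can move to 5, which is L ⇒ W
n=11: the only move is to 10(W), a W ⇒ L

8: W, 3: W, 11: L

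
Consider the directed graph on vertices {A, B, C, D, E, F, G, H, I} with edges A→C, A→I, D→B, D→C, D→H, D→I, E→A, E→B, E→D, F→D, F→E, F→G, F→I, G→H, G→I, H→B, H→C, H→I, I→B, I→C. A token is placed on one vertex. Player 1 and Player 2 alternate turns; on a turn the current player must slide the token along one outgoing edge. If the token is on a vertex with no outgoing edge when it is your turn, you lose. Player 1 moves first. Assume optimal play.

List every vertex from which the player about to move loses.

B, C, G

Build the W/L table. Terminal = L. A non-terminal position is W if it has a move to some L; otherwise it is L.
Every edge goes from a vertex to one that appears earlier in the order C, B, I, H, G, D, A, E, F, so processing vertices in that order labels each vertex after all of its successors.
C: no outgoing edge → L
B: no outgoing edge → L
I: →B(L), so W
H: →B(L), so W
G: →H(W), I(W) — all W, so L
D: →B(L), so W
A: →C(L), so W
E: →B(L), so W
F: →G(L), so W
Reading off the rows marked L gives the requested list; there are 3 such vertices.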